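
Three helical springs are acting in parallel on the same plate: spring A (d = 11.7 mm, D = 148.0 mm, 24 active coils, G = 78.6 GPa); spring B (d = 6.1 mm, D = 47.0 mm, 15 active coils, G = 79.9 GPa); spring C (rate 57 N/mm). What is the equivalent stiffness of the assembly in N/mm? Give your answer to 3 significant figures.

68.2 N/mm

k_A = Gd⁴/(8D³N_a) = (78.6×10³)(11.7⁴)/(8·148.0³·24) = 2.3664 N/mm
k_B = Gd⁴/(8D³N_a) = (79.9×10³)(6.1⁴)/(8·47.0³·15) = 8.8796 N/mm
Parallel: k_eq = 2.3664 + 8.8796 + 57 = 68.246 N/mm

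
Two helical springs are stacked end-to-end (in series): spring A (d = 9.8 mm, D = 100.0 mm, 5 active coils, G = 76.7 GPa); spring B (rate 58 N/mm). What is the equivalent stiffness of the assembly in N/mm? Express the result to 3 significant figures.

k_A = Gd⁴/(8D³N_a) = (76.7×10³)(9.8⁴)/(8·100.0³·5) = 17.686 N/mm
Series: 1/k_eq = 1/17.686 + 1/58 = 0.073782; k_eq = 13.553 N/mm

13.6 N/mm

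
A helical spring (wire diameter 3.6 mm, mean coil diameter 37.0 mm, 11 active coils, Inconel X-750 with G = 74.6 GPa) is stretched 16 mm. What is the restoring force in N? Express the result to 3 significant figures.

45.0 N

k = Gd⁴/(8D³N_a) = (74.6×10³)(3.6⁴)/(8·37.0³·11) = 2.811 N/mm
F = k·δ = 2.811 × 16 = 44.976 N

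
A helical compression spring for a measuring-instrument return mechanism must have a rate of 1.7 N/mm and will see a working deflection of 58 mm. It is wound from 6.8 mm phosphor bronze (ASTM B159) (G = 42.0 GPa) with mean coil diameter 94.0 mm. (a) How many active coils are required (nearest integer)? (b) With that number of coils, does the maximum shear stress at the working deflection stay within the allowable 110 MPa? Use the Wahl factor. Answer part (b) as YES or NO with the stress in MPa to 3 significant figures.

N_a = Gd⁴/(8D³k) = (42.0×10³)(6.8⁴)/(8·94.0³·1.7) = 7.95 → N_a = 8
Actual rate k = Gd⁴/(8D³·8) = 1.6894 N/mm
Working load F = kδ = 1.6894·58 = 97.983 N
C = 94.0/6.8 = 13.8235; K_W = (4C−1)/(4C−4)+0.615/C = 1.1030
τ_max = K_W·8FD/(πd³) = 1.1030·74.592 = 82.273 MPa
τ_max ≤ 110 MPa → acceptable

(a) 8 coils; (b) YES, τ_max = 82.3 MPa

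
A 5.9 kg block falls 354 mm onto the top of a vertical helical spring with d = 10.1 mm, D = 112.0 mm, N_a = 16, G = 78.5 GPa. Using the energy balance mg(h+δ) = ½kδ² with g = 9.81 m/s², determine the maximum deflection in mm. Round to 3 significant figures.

k = Gd⁴/(8D³N_a) = (78.5×10³)(10.1⁴)/(8·112.0³·16) = 4.5425 N/mm
W = mg = 5.9 × 9.81 = 57.879 N
½kδ² − Wδ − Wh = 0 → δ = (W + √(W² + 2kWh))/k
δ = (57.879 + √(3350 + 186142))/4.5425 = (57.879 + 435.31)/4.5425 = 108.57 mm

109 mm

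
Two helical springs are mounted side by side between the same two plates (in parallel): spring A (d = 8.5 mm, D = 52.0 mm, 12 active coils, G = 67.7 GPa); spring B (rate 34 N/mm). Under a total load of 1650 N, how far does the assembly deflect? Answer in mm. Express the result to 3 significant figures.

k_A = Gd⁴/(8D³N_a) = (67.7×10³)(8.5⁴)/(8·52.0³·12) = 26.181 N/mm
Parallel: k_eq = 26.181 + 34 = 60.181 N/mm
δ = F/k_eq = 1650/60.181 = 27.417 mm

27.4 mm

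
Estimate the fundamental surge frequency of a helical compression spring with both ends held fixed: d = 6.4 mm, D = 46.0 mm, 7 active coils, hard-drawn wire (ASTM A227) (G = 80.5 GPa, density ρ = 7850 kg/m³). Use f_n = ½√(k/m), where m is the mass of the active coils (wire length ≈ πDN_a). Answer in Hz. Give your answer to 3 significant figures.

k = Gd⁴/(8D³N_a) = (80.5×10³)(6.4⁴)/(8·46.0³·7) = 24.777 N/mm = 24777 N/m
Wire length L = πDN_a = π·46.0·7 = 1011.6 mm
m = ρ·(πd²/4)·L = 7850 × 32.17×10⁻⁶ m² × 1.0116 m = 0.25546 kg
f_n = ½√(k/m) = 0.5·√(24777/0.25546) = 0.5·√(96990) = 155.72 Hz

156 Hz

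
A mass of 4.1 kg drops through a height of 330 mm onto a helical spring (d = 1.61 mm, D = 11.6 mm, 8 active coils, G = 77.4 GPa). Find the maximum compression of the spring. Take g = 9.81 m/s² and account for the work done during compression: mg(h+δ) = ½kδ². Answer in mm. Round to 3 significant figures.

k = Gd⁴/(8D³N_a) = (77.4×10³)(1.61⁴)/(8·11.6³·8) = 5.2058 N/mm
W = mg = 4.1 × 9.81 = 40.221 N
½kδ² − Wδ − Wh = 0 → δ = (W + √(W² + 2kWh))/k
δ = (40.221 + √(1617.7 + 138193))/5.2058 = (40.221 + 373.91)/5.2058 = 79.552 mm

79.6 mm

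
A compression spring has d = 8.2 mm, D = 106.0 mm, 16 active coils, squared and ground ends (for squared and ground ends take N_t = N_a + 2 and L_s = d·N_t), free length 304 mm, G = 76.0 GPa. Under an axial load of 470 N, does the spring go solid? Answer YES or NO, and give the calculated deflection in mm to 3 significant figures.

YES, δ = 209 mm

k = Gd⁴/(8D³N_a) = (76.0×10³)(8.2⁴)/(8·106.0³·16) = 2.2539 N/mm
N_t = 18; L_s = 8.2·18 = 147.6 mm; δ_solid = L₀ − L_s = 304 − 147.6 = 156.4 mm
δ = F/k = 470/2.2539 = 208.52 mm
δ ≥ δ_solid → spring goes solid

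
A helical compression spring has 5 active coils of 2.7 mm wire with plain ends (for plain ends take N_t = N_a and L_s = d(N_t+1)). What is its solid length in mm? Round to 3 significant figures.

plain ends: N_t = N_a = 5
L_s = d·(N_t+1) = 2.7 × 6 = 16.2 mm

16.2 mm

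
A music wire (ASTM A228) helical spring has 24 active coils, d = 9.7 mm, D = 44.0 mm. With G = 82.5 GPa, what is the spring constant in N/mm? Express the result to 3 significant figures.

k = Gd⁴/(8D³N_a) = (82.5×10³ × 9.7⁴) / (8 × 44.0³ × 24)
  = 7.30367e+08 / 1.63553e+07 = 44.656 N/mm

44.7 N/mm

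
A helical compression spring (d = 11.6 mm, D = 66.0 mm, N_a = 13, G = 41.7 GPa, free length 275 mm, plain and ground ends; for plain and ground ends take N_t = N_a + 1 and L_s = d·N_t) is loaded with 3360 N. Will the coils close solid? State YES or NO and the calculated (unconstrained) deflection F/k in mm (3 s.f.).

k = Gd⁴/(8D³N_a) = (41.7×10³)(11.6⁴)/(8·66.0³·13) = 25.252 N/mm
N_t = 14; L_s = 11.6·14 = 162.4 mm; δ_solid = L₀ − L_s = 275 − 162.4 = 112.6 mm
δ = F/k = 3360/25.252 = 133.06 mm
δ ≥ δ_solid → spring goes solid

YES, δ = 133 mm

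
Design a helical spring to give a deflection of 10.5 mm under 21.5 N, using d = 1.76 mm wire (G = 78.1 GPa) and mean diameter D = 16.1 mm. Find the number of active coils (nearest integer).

11

Required rate k = F/δ = 21.5/10.5 = 2.0476 N/mm
N_a = Gd⁴/(8D³k) = (78.1×10³ × 1.76⁴)/(8 × 16.1³ × 2.0476)
    = 749379 / 68362.3 = 10.96 → 11 coils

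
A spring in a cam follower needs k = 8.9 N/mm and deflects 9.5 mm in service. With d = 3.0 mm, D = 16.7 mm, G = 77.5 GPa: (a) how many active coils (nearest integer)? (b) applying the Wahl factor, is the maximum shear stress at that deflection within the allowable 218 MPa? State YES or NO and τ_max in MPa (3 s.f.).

(a) 19 coils; (b) YES, τ_max = 169 MPa

N_a = Gd⁴/(8D³k) = (77.5×10³)(3.0⁴)/(8·16.7³·8.9) = 18.93 → N_a = 19
Actual rate k = Gd⁴/(8D³·19) = 8.8673 N/mm
Working load F = kδ = 8.8673·9.5 = 84.24 N
C = 16.7/3.0 = 5.5667; K_W = (4C−1)/(4C−4)+0.615/C = 1.2747
τ_max = K_W·8FD/(πd³) = 1.2747·132.68 = 169.13 MPa
τ_max ≤ 218 MPa → acceptable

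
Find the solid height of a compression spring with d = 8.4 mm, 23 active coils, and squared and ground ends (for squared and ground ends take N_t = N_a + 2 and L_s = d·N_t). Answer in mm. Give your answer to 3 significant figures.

210 mm

squared and ground ends: N_t = N_a + 2 = 23 + 2 = 25
L_s = d·N_t = 8.4 × 25 = 210 mm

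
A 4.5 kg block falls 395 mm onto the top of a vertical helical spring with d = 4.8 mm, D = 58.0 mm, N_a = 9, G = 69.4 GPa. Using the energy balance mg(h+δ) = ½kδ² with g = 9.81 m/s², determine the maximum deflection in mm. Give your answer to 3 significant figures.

133 mm

k = Gd⁴/(8D³N_a) = (69.4×10³)(4.8⁴)/(8·58.0³·9) = 2.6225 N/mm
W = mg = 4.5 × 9.81 = 44.145 N
½kδ² − Wδ − Wh = 0 → δ = (W + √(W² + 2kWh))/k
δ = (44.145 + √(1948.8 + 91456.9))/2.6225 = (44.145 + 305.62)/2.6225 = 133.37 mm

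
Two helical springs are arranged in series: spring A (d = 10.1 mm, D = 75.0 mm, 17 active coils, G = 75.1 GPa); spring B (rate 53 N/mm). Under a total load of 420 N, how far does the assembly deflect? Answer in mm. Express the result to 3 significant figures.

38.8 mm

k_A = Gd⁴/(8D³N_a) = (75.1×10³)(10.1⁴)/(8·75.0³·17) = 13.621 N/mm
Series: 1/k_eq = 1/13.621 + 1/53 = 0.092285; k_eq = 10.836 N/mm
δ = F/k_eq = 420/10.836 = 38.76 mm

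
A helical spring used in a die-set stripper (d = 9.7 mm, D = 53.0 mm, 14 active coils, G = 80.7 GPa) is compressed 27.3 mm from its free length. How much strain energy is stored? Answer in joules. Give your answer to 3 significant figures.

16.0 J

k = Gd⁴/(8D³N_a) = (80.7×10³)(9.7⁴)/(8·53.0³·14) = 42.846 N/mm
U = ½kδ² = 0.5 × 42.846 × 27.3² = 15967 N·mm = 15.967 J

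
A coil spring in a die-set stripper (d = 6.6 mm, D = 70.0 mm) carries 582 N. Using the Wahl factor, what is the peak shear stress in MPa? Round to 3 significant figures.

410 MPa

Spring index C = D/d = 70.0/6.6 = 10.6061
K_W = (4C−1)/(4C−4) + 0.615/C = 41.424/38.424 + 0.0580 = 1.1361
τ₀ = 8FD/(πd³) = 8·582·70.0/(π·6.6³) = 325920/903.2 = 360.85 MPa
τ_max = K·τ₀ = 1.1361 × 360.85 = 409.95 MPa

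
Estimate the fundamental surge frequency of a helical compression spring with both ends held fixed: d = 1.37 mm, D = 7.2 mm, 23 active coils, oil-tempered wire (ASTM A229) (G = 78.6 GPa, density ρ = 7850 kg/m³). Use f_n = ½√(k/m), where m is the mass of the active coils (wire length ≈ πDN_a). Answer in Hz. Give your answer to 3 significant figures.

k = Gd⁴/(8D³N_a) = (78.6×10³)(1.37⁴)/(8·7.2³·23) = 4.0317 N/mm = 4031.7 N/m
Wire length L = πDN_a = π·7.2·23 = 520.25 mm
m = ρ·(πd²/4)·L = 7850 × 1.4741×10⁻⁶ m² × 0.52025 m = 0.0060202 kg
f_n = ½√(k/m) = 0.5·√(4031.7/0.0060202) = 0.5·√(6.697e+05) = 409.18 Hz

409 Hz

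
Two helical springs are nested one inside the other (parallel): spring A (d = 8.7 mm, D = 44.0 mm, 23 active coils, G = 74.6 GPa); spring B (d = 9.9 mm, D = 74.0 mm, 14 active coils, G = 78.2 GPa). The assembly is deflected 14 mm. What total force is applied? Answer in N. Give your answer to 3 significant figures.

k_A = Gd⁴/(8D³N_a) = (74.6×10³)(8.7⁴)/(8·44.0³·23) = 27.267 N/mm
k_B = Gd⁴/(8D³N_a) = (78.2×10³)(9.9⁴)/(8·74.0³·14) = 16.551 N/mm
Parallel: k_eq = 27.267 + 16.551 = 43.819 N/mm
F = k_eq·δ = 43.819·14 = 613.46 N

613 N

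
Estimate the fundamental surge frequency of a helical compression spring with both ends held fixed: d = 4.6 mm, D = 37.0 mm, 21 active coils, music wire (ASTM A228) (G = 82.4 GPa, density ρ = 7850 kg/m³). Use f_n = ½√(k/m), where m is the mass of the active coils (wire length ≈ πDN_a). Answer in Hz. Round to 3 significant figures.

58.3 Hz

k = Gd⁴/(8D³N_a) = (82.4×10³)(4.6⁴)/(8·37.0³·21) = 4.3355 N/mm = 4335.5 N/m
Wire length L = πDN_a = π·37.0·21 = 2441 mm
m = ρ·(πd²/4)·L = 7850 × 16.619×10⁻⁶ m² × 2.441 m = 0.31845 kg
f_n = ½√(k/m) = 0.5·√(4335.5/0.31845) = 0.5·√(13614) = 58.34 Hz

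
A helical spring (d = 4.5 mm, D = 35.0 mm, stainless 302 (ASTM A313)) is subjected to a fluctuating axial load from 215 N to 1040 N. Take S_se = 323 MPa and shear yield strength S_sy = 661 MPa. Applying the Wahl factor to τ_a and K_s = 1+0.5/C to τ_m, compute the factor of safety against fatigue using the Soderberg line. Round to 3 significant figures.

C = D/d = 35.0/4.5 = 7.7778; K_W = (4C−1)/(4C−4)+0.615/C = 1.1897; K_s = 1+0.5/C = 1.0643
F_a = (F_max−F_min)/2 = 412.5 N; F_m = (F_max+F_min)/2 = 627.5 N
τ_a = K_W·8F_aD/(πd³) = 1.1897 × 403.45 = 480 MPa
τ_m = K_s·8F_mD/(πd³) = 1.0643 × 613.74 = 653.19 MPa
Soderberg: 1/n_f = τ_a/S_se + τ_m/S_sy = 480/323 + 653.19/661 = 1.48607 + 0.98819 = 2.4743
n_f = 1/2.4743 = 0.4042

0.404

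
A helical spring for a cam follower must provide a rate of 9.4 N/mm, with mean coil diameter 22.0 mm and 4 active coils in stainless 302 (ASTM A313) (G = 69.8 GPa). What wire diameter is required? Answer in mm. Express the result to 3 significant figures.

2.60 mm

d = (8D³N_a·k / G)^(1/4) = (8·22.0³·4·9.4 / (69.8×10³))^0.25
  = (45.887)^0.25 = 2.6027 mm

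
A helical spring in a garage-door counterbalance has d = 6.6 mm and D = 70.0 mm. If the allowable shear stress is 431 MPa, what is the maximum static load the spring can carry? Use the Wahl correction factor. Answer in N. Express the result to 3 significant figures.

C = D/d = 70.0/6.6 = 10.6061
K_W = (4C−1)/(4C−4) + 0.615/C = 41.424/38.424 + 0.0580 = 1.1361
τ_max = K·8FD/(πd³) → F_max = τ_allow·πd³/(8DK)
F_max = 431·π·6.6³/(8·70.0·1.1361) = 3.8928e+05/636.19 = 611.88 N

612 N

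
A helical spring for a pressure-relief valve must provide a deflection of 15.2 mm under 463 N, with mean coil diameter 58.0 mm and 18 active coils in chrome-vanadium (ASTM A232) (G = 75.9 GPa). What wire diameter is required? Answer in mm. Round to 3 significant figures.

Required rate k = F/δ = 463/15.2 = 30.461 N/mm
d = (8D³N_a·k / G)^(1/4) = (8·58.0³·18·30.461 / (75.9×10³))^0.25
  = (11276)^0.25 = 10.3047 mm

10.3 mm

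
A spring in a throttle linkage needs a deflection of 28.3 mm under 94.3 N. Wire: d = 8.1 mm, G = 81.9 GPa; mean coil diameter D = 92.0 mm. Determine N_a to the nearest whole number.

Required rate k = F/δ = 94.3/28.3 = 3.3322 N/mm
N_a = Gd⁴/(8D³k) = (81.9×10³ × 8.1⁴)/(8 × 92.0³ × 3.3322)
    = 3.52553e+08 / 2.07577e+07 = 16.98 → 17 coils

17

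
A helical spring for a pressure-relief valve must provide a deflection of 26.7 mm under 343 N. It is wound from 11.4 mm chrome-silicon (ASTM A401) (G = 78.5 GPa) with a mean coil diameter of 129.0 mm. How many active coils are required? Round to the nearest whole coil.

Required rate k = F/δ = 343/26.7 = 12.846 N/mm
N_a = Gd⁴/(8D³k) = (78.5×10³ × 11.4⁴)/(8 × 129.0³ × 12.846)
    = 1.32583e+09 / 2.20619e+08 = 6.01 → 6 coils

6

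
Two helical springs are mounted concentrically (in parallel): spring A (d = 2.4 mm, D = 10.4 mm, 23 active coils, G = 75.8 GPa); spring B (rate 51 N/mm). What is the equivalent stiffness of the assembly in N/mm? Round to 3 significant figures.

63.2 N/mm

k_A = Gd⁴/(8D³N_a) = (75.8×10³)(2.4⁴)/(8·10.4³·23) = 12.151 N/mm
Parallel: k_eq = 12.151 + 51 = 63.151 N/mm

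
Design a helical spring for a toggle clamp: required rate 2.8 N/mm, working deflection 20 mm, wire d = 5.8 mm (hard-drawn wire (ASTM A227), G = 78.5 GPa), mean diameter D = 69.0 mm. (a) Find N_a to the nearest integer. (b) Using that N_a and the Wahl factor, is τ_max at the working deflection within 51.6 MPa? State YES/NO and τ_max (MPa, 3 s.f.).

N_a = Gd⁴/(8D³k) = (78.5×10³)(5.8⁴)/(8·69.0³·2.8) = 12.07 → N_a = 12
Actual rate k = Gd⁴/(8D³·12) = 2.8168 N/mm
Working load F = kδ = 2.8168·20 = 56.337 N
C = 69.0/5.8 = 11.8966; K_W = (4C−1)/(4C−4)+0.615/C = 1.1205
τ_max = K_W·8FD/(πd³) = 1.1205·50.734 = 56.849 MPa
τ_max > 51.6 MPa → exceeds allowable

(a) 12 coils; (b) NO, τ_max = 56.8 MPa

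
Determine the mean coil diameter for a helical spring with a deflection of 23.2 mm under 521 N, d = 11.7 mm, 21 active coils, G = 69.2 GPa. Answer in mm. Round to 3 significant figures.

70.0 mm

Required rate k = F/δ = 521/23.2 = 22.457 N/mm
D = (Gd⁴/(8N_a·k))^(1/3) = (69.2×10³·11.7⁴/(8·21·22.457))^(1/3)
  = (343709)^(1/3) = 70.0482 mm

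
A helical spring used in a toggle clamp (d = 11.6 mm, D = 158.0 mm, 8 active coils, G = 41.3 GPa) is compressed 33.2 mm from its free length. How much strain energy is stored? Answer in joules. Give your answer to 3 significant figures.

k = Gd⁴/(8D³N_a) = (41.3×10³)(11.6⁴)/(8·158.0³·8) = 2.9623 N/mm
U = ½kδ² = 0.5 × 2.9623 × 33.2² = 1632.6 N·mm = 1.6326 J

1.63 J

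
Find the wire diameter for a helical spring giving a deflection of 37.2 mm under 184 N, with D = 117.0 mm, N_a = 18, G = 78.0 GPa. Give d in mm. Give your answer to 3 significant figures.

Required rate k = F/δ = 184/37.2 = 4.9462 N/mm
d = (8D³N_a·k / G)^(1/4) = (8·117.0³·18·4.9462 / (78.0×10³))^0.25
  = (14625)^0.25 = 10.9970 mm

11.0 mm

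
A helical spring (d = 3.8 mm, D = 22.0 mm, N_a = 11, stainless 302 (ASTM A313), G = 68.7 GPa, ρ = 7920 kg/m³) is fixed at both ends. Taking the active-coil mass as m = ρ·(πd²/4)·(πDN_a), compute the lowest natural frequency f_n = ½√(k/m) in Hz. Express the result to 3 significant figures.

k = Gd⁴/(8D³N_a) = (68.7×10³)(3.8⁴)/(8·22.0³·11) = 15.288 N/mm = 15288 N/m
Wire length L = πDN_a = π·22.0·11 = 760.27 mm
m = ρ·(πd²/4)·L = 7920 × 11.341×10⁻⁶ m² × 0.76027 m = 0.068288 kg
f_n = ½√(k/m) = 0.5·√(15288/0.068288) = 0.5·√(2.2387e+05) = 236.57 Hz

237 Hz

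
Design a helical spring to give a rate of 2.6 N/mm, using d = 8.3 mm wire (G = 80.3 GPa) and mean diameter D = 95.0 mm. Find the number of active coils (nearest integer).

N_a = Gd⁴/(8D³k) = (80.3×10³ × 8.3⁴)/(8 × 95.0³ × 2.6)
    = 3.8109e+08 / 1.78334e+07 = 21.37 → 21 coils

21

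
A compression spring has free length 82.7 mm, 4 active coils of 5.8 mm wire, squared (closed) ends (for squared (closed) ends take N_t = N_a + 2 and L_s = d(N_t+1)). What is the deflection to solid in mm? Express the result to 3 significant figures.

N_t = 6; L_s = 5.8·7 = 40.6 mm
δ_solid = L₀ − L_s = 82.7 − 40.6 = 42.1 mm

42.1 mm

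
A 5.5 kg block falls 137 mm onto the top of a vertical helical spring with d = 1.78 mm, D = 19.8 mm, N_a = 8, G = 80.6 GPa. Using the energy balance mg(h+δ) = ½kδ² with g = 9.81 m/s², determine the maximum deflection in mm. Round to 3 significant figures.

134 mm

k = Gd⁴/(8D³N_a) = (80.6×10³)(1.78⁴)/(8·19.8³·8) = 1.6287 N/mm
W = mg = 5.5 × 9.81 = 53.955 N
½kδ² − Wδ − Wh = 0 → δ = (W + √(W² + 2kWh))/k
δ = (53.955 + √(2911.1 + 24078.1))/1.6287 = (53.955 + 164.28)/1.6287 = 134 mm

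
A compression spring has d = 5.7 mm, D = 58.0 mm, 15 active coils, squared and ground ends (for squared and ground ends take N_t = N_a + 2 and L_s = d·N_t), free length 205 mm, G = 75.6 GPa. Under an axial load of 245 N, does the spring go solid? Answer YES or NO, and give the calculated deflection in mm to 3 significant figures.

k = Gd⁴/(8D³N_a) = (75.6×10³)(5.7⁴)/(8·58.0³·15) = 3.4084 N/mm
N_t = 17; L_s = 5.7·17 = 96.9 mm; δ_solid = L₀ − L_s = 205 − 96.9 = 108.1 mm
δ = F/k = 245/3.4084 = 71.88 mm
δ < δ_solid → spring does not go solid

NO, δ = 71.9 mm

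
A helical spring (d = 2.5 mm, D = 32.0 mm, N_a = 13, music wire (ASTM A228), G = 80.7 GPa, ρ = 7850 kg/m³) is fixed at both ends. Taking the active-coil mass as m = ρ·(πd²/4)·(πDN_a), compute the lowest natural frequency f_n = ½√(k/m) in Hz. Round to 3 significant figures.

k = Gd⁴/(8D³N_a) = (80.7×10³)(2.5⁴)/(8·32.0³·13) = 0.92502 N/mm = 925.02 N/m
Wire length L = πDN_a = π·32.0·13 = 1306.9 mm
m = ρ·(πd²/4)·L = 7850 × 4.9087×10⁻⁶ m² × 1.3069 m = 0.05036 kg
f_n = ½√(k/m) = 0.5·√(925.02/0.05036) = 0.5·√(18368) = 67.765 Hz

67.8 Hz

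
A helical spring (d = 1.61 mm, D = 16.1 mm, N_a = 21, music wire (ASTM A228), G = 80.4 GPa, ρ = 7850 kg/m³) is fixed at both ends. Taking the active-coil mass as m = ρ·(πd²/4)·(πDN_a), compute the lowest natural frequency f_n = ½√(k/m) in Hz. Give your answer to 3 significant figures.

k = Gd⁴/(8D³N_a) = (80.4×10³)(1.61⁴)/(8·16.1³·21) = 0.7705 N/mm = 770.5 N/m
Wire length L = πDN_a = π·16.1·21 = 1062.2 mm
m = ρ·(πd²/4)·L = 7850 × 2.0358×10⁻⁶ m² × 1.0622 m = 0.016975 kg
f_n = ½√(k/m) = 0.5·√(770.5/0.016975) = 0.5·√(45391) = 106.53 Hz

107 Hz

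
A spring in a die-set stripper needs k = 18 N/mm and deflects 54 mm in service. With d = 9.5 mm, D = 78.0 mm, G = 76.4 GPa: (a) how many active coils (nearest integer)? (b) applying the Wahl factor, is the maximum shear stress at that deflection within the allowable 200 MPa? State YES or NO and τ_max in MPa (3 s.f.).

(a) 9 coils; (b) NO, τ_max = 269 MPa

N_a = Gd⁴/(8D³k) = (76.4×10³)(9.5⁴)/(8·78.0³·18) = 9.106 → N_a = 9
Actual rate k = Gd⁴/(8D³·9) = 18.213 N/mm
Working load F = kδ = 18.213·54 = 983.48 N
C = 78.0/9.5 = 8.2105; K_W = (4C−1)/(4C−4)+0.615/C = 1.1789
τ_max = K_W·8FD/(πd³) = 1.1789·227.84 = 268.6 MPa
τ_max > 200 MPa → exceeds allowable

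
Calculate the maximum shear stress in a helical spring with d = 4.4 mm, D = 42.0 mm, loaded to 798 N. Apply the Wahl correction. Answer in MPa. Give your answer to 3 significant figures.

Spring index C = D/d = 42.0/4.4 = 9.5455
K_W = (4C−1)/(4C−4) + 0.615/C = 37.182/34.182 + 0.0644 = 1.1522
τ₀ = 8FD/(πd³) = 8·798·42.0/(π·4.4³) = 268128/267.61 = 1001.9 MPa
τ_max = K·τ₀ = 1.1522 × 1001.9 = 1154.4 MPa

1150 MPa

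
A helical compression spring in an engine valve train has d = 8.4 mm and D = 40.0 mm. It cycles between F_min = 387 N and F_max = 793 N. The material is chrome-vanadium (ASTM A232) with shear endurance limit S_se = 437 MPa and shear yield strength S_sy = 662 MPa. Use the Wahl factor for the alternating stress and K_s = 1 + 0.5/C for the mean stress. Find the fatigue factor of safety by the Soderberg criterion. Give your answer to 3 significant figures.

C = D/d = 40.0/8.4 = 4.7619; K_W = (4C−1)/(4C−4)+0.615/C = 1.3285; K_s = 1+0.5/C = 1.1050
F_a = (F_max−F_min)/2 = 203 N; F_m = (F_max+F_min)/2 = 590 N
τ_a = K_W·8F_aD/(πd³) = 1.3285 × 34.887 = 46.347 MPa
τ_m = K_s·8F_mD/(πd³) = 1.1050 × 101.39 = 112.04 MPa
Soderberg: 1/n_f = τ_a/S_se + τ_m/S_sy = 46.347/437 + 112.04/662 = 0.10606 + 0.16925 = 0.2753
n_f = 1/0.2753 = 3.632

3.63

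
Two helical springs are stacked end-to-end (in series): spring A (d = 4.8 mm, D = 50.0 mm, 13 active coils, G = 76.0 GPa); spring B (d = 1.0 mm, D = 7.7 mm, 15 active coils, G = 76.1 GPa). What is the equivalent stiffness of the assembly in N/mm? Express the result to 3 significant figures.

0.960 N/mm

k_A = Gd⁴/(8D³N_a) = (76.0×10³)(4.8⁴)/(8·50.0³·13) = 3.1034 N/mm
k_B = Gd⁴/(8D³N_a) = (76.1×10³)(1.0⁴)/(8·7.7³·15) = 1.3891 N/mm
Series: 1/k_eq = 1/3.1034 + 1/1.3891 = 1.0421; k_eq = 0.95958 N/mm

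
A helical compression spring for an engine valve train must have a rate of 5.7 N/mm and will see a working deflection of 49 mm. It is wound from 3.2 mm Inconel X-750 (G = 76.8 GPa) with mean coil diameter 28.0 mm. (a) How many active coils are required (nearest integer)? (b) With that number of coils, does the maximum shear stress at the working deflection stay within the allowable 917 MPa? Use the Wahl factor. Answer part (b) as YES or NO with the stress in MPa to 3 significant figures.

(a) 8 coils; (b) YES, τ_max = 713 MPa

N_a = Gd⁴/(8D³k) = (76.8×10³)(3.2⁴)/(8·28.0³·5.7) = 8.045 → N_a = 8
Actual rate k = Gd⁴/(8D³·8) = 5.732 N/mm
Working load F = kδ = 5.732·49 = 280.87 N
C = 28.0/3.2 = 8.7500; K_W = (4C−1)/(4C−4)+0.615/C = 1.1671
τ_max = K_W·8FD/(πd³) = 1.1671·611.15 = 713.25 MPa
τ_max ≤ 917 MPa → acceptable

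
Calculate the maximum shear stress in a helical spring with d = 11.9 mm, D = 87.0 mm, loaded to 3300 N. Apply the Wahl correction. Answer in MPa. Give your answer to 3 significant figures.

522 MPa

Spring index C = D/d = 87.0/11.9 = 7.3109
K_W = (4C−1)/(4C−4) + 0.615/C = 28.244/25.244 + 0.0841 = 1.2030
τ₀ = 8FD/(πd³) = 8·3300·87.0/(π·11.9³) = 2.2968e+06/5294.1 = 433.84 MPa
τ_max = K·τ₀ = 1.2030 × 433.84 = 521.9 MPa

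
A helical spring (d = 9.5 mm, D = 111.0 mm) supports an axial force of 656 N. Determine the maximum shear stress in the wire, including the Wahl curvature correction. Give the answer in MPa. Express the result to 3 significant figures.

243 MPa

Spring index C = D/d = 111.0/9.5 = 11.6842
K_W = (4C−1)/(4C−4) + 0.615/C = 45.737/42.737 + 0.0526 = 1.1228
τ₀ = 8FD/(πd³) = 8·656·111.0/(π·9.5³) = 582528/2693.5 = 216.27 MPa
τ_max = K·τ₀ = 1.1228 × 216.27 = 242.83 MPa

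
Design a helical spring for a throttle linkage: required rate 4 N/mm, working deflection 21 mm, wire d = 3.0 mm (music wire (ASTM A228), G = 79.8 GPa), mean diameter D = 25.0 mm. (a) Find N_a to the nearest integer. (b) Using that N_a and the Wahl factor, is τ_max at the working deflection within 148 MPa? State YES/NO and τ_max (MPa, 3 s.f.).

(a) 13 coils; (b) NO, τ_max = 232 MPa

N_a = Gd⁴/(8D³k) = (79.8×10³)(3.0⁴)/(8·25.0³·4) = 12.93 → N_a = 13
Actual rate k = Gd⁴/(8D³·13) = 3.9777 N/mm
Working load F = kδ = 3.9777·21 = 83.532 N
C = 25.0/3.0 = 8.3333; K_W = (4C−1)/(4C−4)+0.615/C = 1.1761
τ_max = K_W·8FD/(πd³) = 1.1761·196.96 = 231.64 MPa
τ_max > 148 MPa → exceeds allowable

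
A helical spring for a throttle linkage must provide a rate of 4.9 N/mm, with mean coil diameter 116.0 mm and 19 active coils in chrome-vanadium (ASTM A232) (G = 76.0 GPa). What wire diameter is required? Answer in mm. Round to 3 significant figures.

11.1 mm

d = (8D³N_a·k / G)^(1/4) = (8·116.0³·19·4.9 / (76.0×10³))^0.25
  = (15297)^0.25 = 11.1212 mm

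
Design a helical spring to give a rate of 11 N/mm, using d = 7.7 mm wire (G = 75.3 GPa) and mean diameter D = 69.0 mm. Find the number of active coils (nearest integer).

9

N_a = Gd⁴/(8D³k) = (75.3×10³ × 7.7⁴)/(8 × 69.0³ × 11)
    = 2.64702e+08 / 2.89088e+07 = 9.156 → 9 coils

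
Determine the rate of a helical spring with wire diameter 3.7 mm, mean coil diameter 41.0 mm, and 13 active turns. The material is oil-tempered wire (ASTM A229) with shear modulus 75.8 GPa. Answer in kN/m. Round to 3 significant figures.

1.98 kN/m

k = Gd⁴/(8D³N_a) = (75.8×10³ × 3.7⁴) / (8 × 41.0³ × 13)
  = 1.42061e+07 / 7.16778e+06 = 1.9819 N/mm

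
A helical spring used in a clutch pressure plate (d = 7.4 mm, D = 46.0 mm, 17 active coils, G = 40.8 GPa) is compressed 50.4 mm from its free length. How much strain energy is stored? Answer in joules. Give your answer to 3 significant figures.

k = Gd⁴/(8D³N_a) = (40.8×10³)(7.4⁴)/(8·46.0³·17) = 9.2422 N/mm
U = ½kδ² = 0.5 × 9.2422 × 50.4² = 11738 N·mm = 11.738 J

11.7 J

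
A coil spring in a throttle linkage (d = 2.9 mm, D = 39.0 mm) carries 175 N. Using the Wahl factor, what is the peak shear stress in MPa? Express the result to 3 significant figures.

788 MPa

Spring index C = D/d = 39.0/2.9 = 13.4483
K_W = (4C−1)/(4C−4) + 0.615/C = 52.793/49.793 + 0.0457 = 1.1060
τ₀ = 8FD/(πd³) = 8·175·39.0/(π·2.9³) = 54600/76.62 = 712.6 MPa
τ_max = K·τ₀ = 1.1060 × 712.6 = 788.13 MPa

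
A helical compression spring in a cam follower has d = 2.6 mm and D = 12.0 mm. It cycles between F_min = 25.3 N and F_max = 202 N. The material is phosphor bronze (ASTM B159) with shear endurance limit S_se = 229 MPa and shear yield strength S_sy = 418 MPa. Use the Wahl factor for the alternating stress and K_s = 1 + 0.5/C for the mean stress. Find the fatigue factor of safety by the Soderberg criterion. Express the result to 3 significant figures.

C = D/d = 12.0/2.6 = 4.6154; K_W = (4C−1)/(4C−4)+0.615/C = 1.3407; K_s = 1+0.5/C = 1.1083
F_a = (F_max−F_min)/2 = 88.35 N; F_m = (F_max+F_min)/2 = 113.65 N
τ_a = K_W·8F_aD/(πd³) = 1.3407 × 153.61 = 205.94 MPa
τ_m = K_s·8F_mD/(πd³) = 1.1083 × 197.59 = 219 MPa
Soderberg: 1/n_f = τ_a/S_se + τ_m/S_sy = 205.94/229 + 219/418 = 0.89930 + 0.52392 = 1.4232
n_f = 1/1.4232 = 0.7026

0.703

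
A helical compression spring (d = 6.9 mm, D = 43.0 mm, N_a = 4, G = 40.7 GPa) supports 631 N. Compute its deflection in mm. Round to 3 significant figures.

k = Gd⁴/(8D³N_a) = (40.7×10³)(6.9⁴)/(8·43.0³·4) = 36.261 N/mm
δ = F/k = 631 / 36.261 = 17.402 mm

17.4 mm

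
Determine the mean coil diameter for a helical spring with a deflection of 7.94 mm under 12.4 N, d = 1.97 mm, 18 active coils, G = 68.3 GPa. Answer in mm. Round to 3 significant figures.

16.6 mm

Required rate k = F/δ = 12.4/7.94 = 1.5617 N/mm
D = (Gd⁴/(8N_a·k))^(1/3) = (68.3×10³·1.97⁴/(8·18·1.5617))^(1/3)
  = (4574.27)^(1/3) = 16.6000 mm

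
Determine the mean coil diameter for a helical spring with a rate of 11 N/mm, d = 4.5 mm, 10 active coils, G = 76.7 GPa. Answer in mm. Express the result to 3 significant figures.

D = (Gd⁴/(8N_a·k))^(1/3) = (76.7×10³·4.5⁴/(8·10·11))^(1/3)
  = (35740.7)^(1/3) = 32.9398 mm

32.9 mm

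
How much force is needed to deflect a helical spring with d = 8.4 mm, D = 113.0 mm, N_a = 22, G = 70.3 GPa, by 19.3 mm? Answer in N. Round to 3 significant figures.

k = Gd⁴/(8D³N_a) = (70.3×10³)(8.4⁴)/(8·113.0³·22) = 1.3782 N/mm
F = k·δ = 1.3782 × 19.3 = 26.6 N

26.6 N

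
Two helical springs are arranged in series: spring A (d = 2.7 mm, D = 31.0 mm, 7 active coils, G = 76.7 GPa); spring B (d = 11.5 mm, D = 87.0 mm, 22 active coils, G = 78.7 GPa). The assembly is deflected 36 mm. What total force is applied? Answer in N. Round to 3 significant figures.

k_A = Gd⁴/(8D³N_a) = (76.7×10³)(2.7⁴)/(8·31.0³·7) = 2.4433 N/mm
k_B = Gd⁴/(8D³N_a) = (78.7×10³)(11.5⁴)/(8·87.0³·22) = 11.877 N/mm
Series: 1/k_eq = 1/2.4433 + 1/11.877 = 0.49348; k_eq = 2.0264 N/mm
F = k_eq·δ = 2.0264·36 = 72.951 N

73.0 N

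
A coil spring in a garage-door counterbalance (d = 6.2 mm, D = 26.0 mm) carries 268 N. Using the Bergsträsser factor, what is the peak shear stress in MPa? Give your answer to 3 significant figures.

Spring index C = D/d = 26.0/6.2 = 4.1935
K_B = (4C+2)/(4C−3) = 18.774/13.774 = 1.3630
τ₀ = 8FD/(πd³) = 8·268·26.0/(π·6.2³) = 55744/748.73 = 74.451 MPa
τ_max = K·τ₀ = 1.3630 × 74.451 = 101.48 MPa

101 MPa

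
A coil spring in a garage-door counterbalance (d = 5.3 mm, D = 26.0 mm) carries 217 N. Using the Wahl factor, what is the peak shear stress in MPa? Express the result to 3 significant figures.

127 MPa

Spring index C = D/d = 26.0/5.3 = 4.9057
K_W = (4C−1)/(4C−4) + 0.615/C = 18.623/15.623 + 0.1254 = 1.3174
τ₀ = 8FD/(πd³) = 8·217·26.0/(π·5.3³) = 45136/467.71 = 96.504 MPa
τ_max = K·τ₀ = 1.3174 × 96.504 = 127.13 MPa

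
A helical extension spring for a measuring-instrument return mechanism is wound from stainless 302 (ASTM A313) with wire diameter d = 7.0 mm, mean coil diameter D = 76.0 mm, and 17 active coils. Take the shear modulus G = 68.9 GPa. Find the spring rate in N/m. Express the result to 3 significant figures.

k = Gd⁴/(8D³N_a) = (68.9×10³ × 7.0⁴) / (8 × 76.0³ × 17)
  = 1.65429e+08 / 5.97007e+07 = 2.771 N/mm = 2771 N/m

2770 N/m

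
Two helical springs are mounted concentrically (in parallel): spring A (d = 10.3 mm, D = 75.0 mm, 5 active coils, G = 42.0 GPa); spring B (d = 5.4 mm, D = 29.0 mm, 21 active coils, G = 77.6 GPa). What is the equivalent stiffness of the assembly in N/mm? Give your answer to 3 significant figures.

44.1 N/mm

k_A = Gd⁴/(8D³N_a) = (42.0×10³)(10.3⁴)/(8·75.0³·5) = 28.013 N/mm
k_B = Gd⁴/(8D³N_a) = (77.6×10³)(5.4⁴)/(8·29.0³·21) = 16.104 N/mm
Parallel: k_eq = 28.013 + 16.104 = 44.117 N/mm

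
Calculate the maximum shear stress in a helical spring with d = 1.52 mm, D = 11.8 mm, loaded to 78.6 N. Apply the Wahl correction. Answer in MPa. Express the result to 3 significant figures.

Spring index C = D/d = 11.8/1.52 = 7.7632
K_W = (4C−1)/(4C−4) + 0.615/C = 30.053/27.053 + 0.0792 = 1.1901
τ₀ = 8FD/(πd³) = 8·78.6·11.8/(π·1.52³) = 7419.84/11.033 = 672.53 MPa
τ_max = K·τ₀ = 1.1901 × 672.53 = 800.39 MPa

800 MPa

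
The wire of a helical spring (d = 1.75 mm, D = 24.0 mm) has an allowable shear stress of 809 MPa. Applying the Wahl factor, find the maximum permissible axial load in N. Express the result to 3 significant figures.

64.3 N

C = D/d = 24.0/1.75 = 13.7143
K_W = (4C−1)/(4C−4) + 0.615/C = 53.857/50.857 + 0.0448 = 1.1038
τ_max = K·8FD/(πd³) → F_max = τ_allow·πd³/(8DK)
F_max = 809·π·1.75³/(8·24.0·1.1038) = 13621/211.94 = 64.27 N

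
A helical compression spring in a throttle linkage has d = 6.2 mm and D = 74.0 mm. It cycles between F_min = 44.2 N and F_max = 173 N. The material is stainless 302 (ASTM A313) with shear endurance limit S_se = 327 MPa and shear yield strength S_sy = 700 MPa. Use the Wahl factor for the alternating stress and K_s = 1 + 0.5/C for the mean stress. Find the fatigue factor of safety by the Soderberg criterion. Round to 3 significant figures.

3.31

C = D/d = 74.0/6.2 = 11.9355; K_W = (4C−1)/(4C−4)+0.615/C = 1.1201; K_s = 1+0.5/C = 1.0419
F_a = (F_max−F_min)/2 = 64.4 N; F_m = (F_max+F_min)/2 = 108.6 N
τ_a = K_W·8F_aD/(πd³) = 1.1201 × 50.919 = 57.035 MPa
τ_m = K_s·8F_mD/(πd³) = 1.0419 × 85.867 = 89.464 MPa
Soderberg: 1/n_f = τ_a/S_se + τ_m/S_sy = 57.035/327 + 89.464/700 = 0.17442 + 0.12781 = 0.30223
n_f = 1/0.30223 = 3.309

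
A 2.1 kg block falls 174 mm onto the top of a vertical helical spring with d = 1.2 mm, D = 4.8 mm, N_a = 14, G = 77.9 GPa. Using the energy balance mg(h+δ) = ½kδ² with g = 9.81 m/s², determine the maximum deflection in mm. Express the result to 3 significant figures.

25.1 mm

k = Gd⁴/(8D³N_a) = (77.9×10³)(1.2⁴)/(8·4.8³·14) = 13.041 N/mm
W = mg = 2.1 × 9.81 = 20.601 N
½kδ² − Wδ − Wh = 0 → δ = (W + √(W² + 2kWh))/k
δ = (20.601 + √(424.4 + 93495))/13.041 = (20.601 + 306.46)/13.041 = 25.079 mm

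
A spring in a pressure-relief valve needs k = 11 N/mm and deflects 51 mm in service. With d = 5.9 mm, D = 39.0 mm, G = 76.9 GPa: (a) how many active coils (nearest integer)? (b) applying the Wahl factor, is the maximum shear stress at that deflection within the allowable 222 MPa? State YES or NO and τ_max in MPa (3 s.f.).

N_a = Gd⁴/(8D³k) = (76.9×10³)(5.9⁴)/(8·39.0³·11) = 17.85 → N_a = 18
Actual rate k = Gd⁴/(8D³·18) = 10.909 N/mm
Working load F = kδ = 10.909·51 = 556.35 N
C = 39.0/5.9 = 6.6102; K_W = (4C−1)/(4C−4)+0.615/C = 1.2267
τ_max = K_W·8FD/(πd³) = 1.2267·269.03 = 330.02 MPa
τ_max > 222 MPa → exceeds allowable

(a) 18 coils; (b) NO, τ_max = 330 MPa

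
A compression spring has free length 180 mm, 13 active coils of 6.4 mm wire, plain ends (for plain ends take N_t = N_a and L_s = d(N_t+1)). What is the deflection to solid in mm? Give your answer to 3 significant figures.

90.4 mm

N_t = 13; L_s = 6.4·14 = 89.6 mm
δ_solid = L₀ − L_s = 180 − 89.6 = 90.4 mm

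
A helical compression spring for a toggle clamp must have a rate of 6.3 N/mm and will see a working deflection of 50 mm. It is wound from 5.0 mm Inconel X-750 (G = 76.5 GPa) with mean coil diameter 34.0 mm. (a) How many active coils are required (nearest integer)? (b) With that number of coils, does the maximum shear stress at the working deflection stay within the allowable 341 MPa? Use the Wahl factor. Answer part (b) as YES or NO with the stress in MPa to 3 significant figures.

(a) 24 coils; (b) YES, τ_max = 268 MPa

N_a = Gd⁴/(8D³k) = (76.5×10³)(5.0⁴)/(8·34.0³·6.3) = 24.14 → N_a = 24
Actual rate k = Gd⁴/(8D³·24) = 6.3358 N/mm
Working load F = kδ = 6.3358·50 = 316.79 N
C = 34.0/5.0 = 6.8000; K_W = (4C−1)/(4C−4)+0.615/C = 1.2198
τ_max = K_W·8FD/(πd³) = 1.2198·219.42 = 267.64 MPa
τ_max ≤ 341 MPa → acceptable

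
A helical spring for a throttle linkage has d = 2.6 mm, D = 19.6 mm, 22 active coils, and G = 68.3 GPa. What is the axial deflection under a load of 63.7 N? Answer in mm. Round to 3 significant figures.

k = Gd⁴/(8D³N_a) = (68.3×10³)(2.6⁴)/(8·19.6³·22) = 2.3552 N/mm
δ = F/k = 63.7 / 2.3552 = 27.046 mm

27.0 mm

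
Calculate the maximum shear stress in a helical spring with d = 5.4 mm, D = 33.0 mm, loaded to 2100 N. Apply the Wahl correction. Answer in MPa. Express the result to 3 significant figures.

1400 MPa

Spring index C = D/d = 33.0/5.4 = 6.1111
K_W = (4C−1)/(4C−4) + 0.615/C = 23.444/20.444 + 0.1006 = 1.2474
τ₀ = 8FD/(πd³) = 8·2100·33.0/(π·5.4³) = 554400/494.69 = 1120.7 MPa
τ_max = K·τ₀ = 1.2474 × 1120.7 = 1397.9 MPa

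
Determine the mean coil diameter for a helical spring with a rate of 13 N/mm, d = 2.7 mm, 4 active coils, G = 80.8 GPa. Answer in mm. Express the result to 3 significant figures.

21.8 mm

D = (Gd⁴/(8N_a·k))^(1/3) = (80.8×10³·2.7⁴/(8·4·13))^(1/3)
  = (10322.2)^(1/3) = 21.7733 mm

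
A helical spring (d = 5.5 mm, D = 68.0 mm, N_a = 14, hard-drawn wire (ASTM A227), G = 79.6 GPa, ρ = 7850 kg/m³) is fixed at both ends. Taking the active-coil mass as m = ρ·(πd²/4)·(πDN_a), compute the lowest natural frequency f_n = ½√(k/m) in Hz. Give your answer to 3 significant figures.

k = Gd⁴/(8D³N_a) = (79.6×10³)(5.5⁴)/(8·68.0³·14) = 2.0683 N/mm = 2068.3 N/m
Wire length L = πDN_a = π·68.0·14 = 2990.8 mm
m = ρ·(πd²/4)·L = 7850 × 23.758×10⁻⁶ m² × 2.9908 m = 0.55779 kg
f_n = ½√(k/m) = 0.5·√(2068.3/0.55779) = 0.5·√(3708.1) = 30.447 Hz

30.4 Hz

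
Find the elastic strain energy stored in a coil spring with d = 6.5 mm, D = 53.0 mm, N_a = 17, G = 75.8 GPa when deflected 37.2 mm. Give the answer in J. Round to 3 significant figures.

4.62 J

k = Gd⁴/(8D³N_a) = (75.8×10³)(6.5⁴)/(8·53.0³·17) = 6.6828 N/mm
U = ½kδ² = 0.5 × 6.6828 × 37.2² = 4623.9 N·mm = 4.6239 J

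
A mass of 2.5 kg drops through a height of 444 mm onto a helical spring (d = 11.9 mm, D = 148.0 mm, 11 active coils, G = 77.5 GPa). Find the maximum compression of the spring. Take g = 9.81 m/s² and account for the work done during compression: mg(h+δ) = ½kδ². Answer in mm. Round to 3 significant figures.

67.9 mm

k = Gd⁴/(8D³N_a) = (77.5×10³)(11.9⁴)/(8·148.0³·11) = 5.4478 N/mm
W = mg = 2.5 × 9.81 = 24.525 N
½kδ² − Wδ − Wh = 0 → δ = (W + √(W² + 2kWh))/k
δ = (24.525 + √(601.48 + 118643))/5.4478 = (24.525 + 345.32)/5.4478 = 67.889 mm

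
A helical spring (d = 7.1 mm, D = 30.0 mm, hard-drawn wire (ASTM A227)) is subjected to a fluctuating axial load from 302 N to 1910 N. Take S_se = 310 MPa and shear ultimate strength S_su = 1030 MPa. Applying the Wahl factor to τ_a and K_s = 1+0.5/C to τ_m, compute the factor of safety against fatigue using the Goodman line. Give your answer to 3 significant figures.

C = D/d = 30.0/7.1 = 4.2254; K_W = (4C−1)/(4C−4)+0.615/C = 1.3781; K_s = 1+0.5/C = 1.1183
F_a = (F_max−F_min)/2 = 804 N; F_m = (F_max+F_min)/2 = 1106 N
τ_a = K_W·8F_aD/(πd³) = 1.3781 × 171.61 = 236.49 MPa
τ_m = K_s·8F_mD/(πd³) = 1.1183 × 236.07 = 264.01 MPa
Goodman: 1/n_f = τ_a/S_se + τ_m/S_su = 236.49/310 + 264.01/1030 = 0.76288 + 0.25632 = 1.0192
n_f = 1/1.0192 = 0.9812

0.981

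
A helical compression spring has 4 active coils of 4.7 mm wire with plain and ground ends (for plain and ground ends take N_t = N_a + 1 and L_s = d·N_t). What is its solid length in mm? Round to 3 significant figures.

23.5 mm

plain and ground ends: N_t = N_a + 1 = 4 + 1 = 5
L_s = d·N_t = 4.7 × 5 = 23.5 mm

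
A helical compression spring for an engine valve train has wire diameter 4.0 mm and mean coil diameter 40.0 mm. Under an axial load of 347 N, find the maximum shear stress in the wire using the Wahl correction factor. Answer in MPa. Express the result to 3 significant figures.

632 MPa

Spring index C = D/d = 40.0/4.0 = 10.0000
K_W = (4C−1)/(4C−4) + 0.615/C = 39.000/36.000 + 0.0615 = 1.1448
τ₀ = 8FD/(πd³) = 8·347·40.0/(π·4.0³) = 111040/201.06 = 552.27 MPa
τ_max = K·τ₀ = 1.1448 × 552.27 = 632.25 MPa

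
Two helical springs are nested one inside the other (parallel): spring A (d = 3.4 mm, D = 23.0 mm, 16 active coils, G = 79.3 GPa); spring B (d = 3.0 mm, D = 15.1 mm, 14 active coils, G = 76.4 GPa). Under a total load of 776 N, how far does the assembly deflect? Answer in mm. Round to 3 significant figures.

k_A = Gd⁴/(8D³N_a) = (79.3×10³)(3.4⁴)/(8·23.0³·16) = 6.8045 N/mm
k_B = Gd⁴/(8D³N_a) = (76.4×10³)(3.0⁴)/(8·15.1³·14) = 16.048 N/mm
Parallel: k_eq = 6.8045 + 16.048 = 22.853 N/mm
δ = F/k_eq = 776/22.853 = 33.956 mm

34.0 mm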